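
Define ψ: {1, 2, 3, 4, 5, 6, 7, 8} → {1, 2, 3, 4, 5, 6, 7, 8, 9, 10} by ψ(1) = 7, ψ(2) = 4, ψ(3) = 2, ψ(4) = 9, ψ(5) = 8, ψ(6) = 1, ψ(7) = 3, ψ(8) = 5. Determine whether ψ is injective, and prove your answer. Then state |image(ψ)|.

The values ψ(1), …, ψ(8) are 7, 4, 2, 9, 8, 1, 3, 5 — all distinct.
So ψ(u) = ψ(v) only when u = v, and ψ is injective.
The image of ψ is {1, 2, 3, 4, 5, 7, 8, 9}, which has 8 elements.

8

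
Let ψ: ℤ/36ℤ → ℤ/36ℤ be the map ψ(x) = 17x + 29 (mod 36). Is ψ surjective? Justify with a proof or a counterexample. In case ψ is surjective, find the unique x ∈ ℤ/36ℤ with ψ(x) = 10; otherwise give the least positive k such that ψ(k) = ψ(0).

Since gcd(17, 36) = 1, 17 is invertible modulo 36. Euclid's algorithm: 36 = 2·17 + 2, 17 = 8·2 + 1; back-substituting gives 1 = 17·17 − 8·36, so 17⁻¹ ≡ 17 (mod 36).
Then y ↦ 17(y − 29) is a two-sided inverse to ψ, so every y ∈ ℤ/36ℤ has a preimage.
Therefore ψ is surjective.
Since ψ is surjective, we compute ψ⁻¹(10): solve 17x + 29 ≡ 10 (mod 36), i.e. 17x ≡ 17 (mod 36).
Multiplying by 17⁻¹ = 17 gives x ≡ 17·17 = 289 = 8·36 + 1 ≡ 1 (mod 36).
Check: ψ(1) = 17·1 + 29 = 46 = 1·36 + 10 ≡ 10 (mod 36).

1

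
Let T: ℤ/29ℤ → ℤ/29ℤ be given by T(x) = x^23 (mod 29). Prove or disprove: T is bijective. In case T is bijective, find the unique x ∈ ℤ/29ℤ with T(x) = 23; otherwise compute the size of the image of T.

Since 29 is prime, the nonzero elements of ℤ/29ℤ form a cyclic group of order 28.
As gcd(23, 28) = 1, raising to the 23rd power is a bijection on this group: if u^23 ≡ v^23 then (uv^{−1})^23 = 1, and the only element of order dividing gcd(23, 28) = 1 is 1, so u = v.
With T(0) = 0 this makes T injective on all of ℤ/29ℤ, hence bijective (finite equal-size domain and codomain). In particular T is bijective.
Since T is bijective, we find the preimage of 23. The inverse of x ↦ x^23 on (ℤ/29ℤ)^× is x ↦ x^11, because 23·11 = 253 = 9·28 + 1 ≡ 1 (mod 28) and x^{28} = 1 for x ≠ 0 (Fermat). So T⁻¹(23) = 23^11 mod 29.
Repeated squaring mod 29: 23^1 ≡ 23, 23^2 ≡ 23² = 529 ≡ 7, 23^4 ≡ 7² = 49 ≡ 20, 23^8 ≡ 20² = 400 ≡ 23. Since 11 = 8 + 2 + 1, 23^11 ≡ 23·7·23: 23·7 = 161 ≡ 16, then 16·23 = 368 ≡ 20. So 23^11 ≡ 20 (mod 29).
Hence T⁻¹(23) = 20.

20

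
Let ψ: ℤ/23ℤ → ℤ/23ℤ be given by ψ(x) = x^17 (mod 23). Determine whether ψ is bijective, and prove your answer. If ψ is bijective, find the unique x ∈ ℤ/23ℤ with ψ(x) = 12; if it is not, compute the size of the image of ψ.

Since 23 is prime, the nonzero elements of ℤ/23ℤ form a cyclic group of order 22.
As gcd(17, 22) = 1, raising to the 17th power is a bijection on this group: if s^17 ≡ t^17 then (st^{−1})^17 = 1, and the only element of order dividing gcd(17, 22) = 1 is 1, so s = t.
With ψ(0) = 0 this makes ψ injective on all of ℤ/23ℤ, hence bijective (finite equal-size domain and codomain). In particular ψ is bijective.
Since ψ is bijective, we find the preimage of 12. The inverse of x ↦ x^17 on (ℤ/23ℤ)^× is x ↦ x^13, because 17·13 = 221 = 10·22 + 1 ≡ 1 (mod 22) and x^{22} = 1 for x ≠ 0 (Fermat). So ψ⁻¹(12) = 12^13 mod 23.
Repeated squaring mod 23: 12^1 ≡ 12, 12^2 ≡ 12² = 144 ≡ 6, 12^4 ≡ 6² = 36 ≡ 13, 12^8 ≡ 13² = 169 ≡ 8. Since 13 = 8 + 4 + 1, 12^13 ≡ 8·13·12: 8·13 = 104 ≡ 12, then 12·12 = 144 ≡ 6. So 12^13 ≡ 6 (mod 23).
Hence ψ⁻¹(12) = 6.

6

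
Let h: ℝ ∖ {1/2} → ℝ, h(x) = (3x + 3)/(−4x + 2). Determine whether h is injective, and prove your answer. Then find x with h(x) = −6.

5/7

Suppose h(a) = h(b). Cross-multiplying: (3a + 3)(−4b + 2) = (3b + 3)(−4a + 2).
Expanding both sides and cancelling the symmetric terms leaves 18·(a − b) = 0. Since 18 ≠ 0, a = b. So h is injective.
Solving h(x) = −6: cross-multiplying gives 3x + 3 = −6(−4x + 2), which rearranges to −21x = −15, so x = 5/7.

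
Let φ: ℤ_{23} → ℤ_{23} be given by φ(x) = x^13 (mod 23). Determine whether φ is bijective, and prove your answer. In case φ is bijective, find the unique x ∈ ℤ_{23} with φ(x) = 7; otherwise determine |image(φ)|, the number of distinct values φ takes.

19

Since 23 is prime, the nonzero elements of ℤ_{23} form a cyclic group of order 22.
As gcd(13, 22) = 1, raising to the 13th power is a bijection on this group: if x_1^13 ≡ x_2^13 then (x_1x_2^{−1})^13 = 1, and the only element of order dividing gcd(13, 22) = 1 is 1, so x_1 = x_2.
With φ(0) = 0 this makes φ injective on all of ℤ_{23}, hence bijective (finite equal-size domain and codomain). In particular φ is bijective.
Since φ is bijective, we find the preimage of 7. The inverse of x ↦ x^13 on (ℤ_{23})^× is x ↦ x^17, because 13·17 = 221 = 10·22 + 1 ≡ 1 (mod 22) and x^{22} = 1 for x ≠ 0 (Fermat). So φ⁻¹(7) = 7^17 mod 23.
Repeated squaring mod 23: 7^1 ≡ 7, 7^2 ≡ 7² = 49 ≡ 3, 7^4 ≡ 3² = 9, 7^8 ≡ 9² = 81 ≡ 12, 7^16 ≡ 12² = 144 ≡ 6. Since 17 = 16 + 1, 7^17 ≡ 6·7: 6·7 = 42 ≡ 19. So 7^17 ≡ 19 (mod 23).
Hence φ⁻¹(7) = 19.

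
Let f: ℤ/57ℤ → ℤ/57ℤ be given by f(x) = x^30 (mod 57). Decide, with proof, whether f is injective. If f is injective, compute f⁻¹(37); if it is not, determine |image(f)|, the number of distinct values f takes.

f(2): Repeated squaring mod 57: 2^1 ≡ 2, 2^2 ≡ 2² = 4, 2^4 ≡ 4² = 16, 2^8 ≡ 16² = 256 ≡ 28, 2^16 ≡ 28² = 784 ≡ 43. Since 30 = 16 + 8 + 4 + 2, 2^30 ≡ 43·28·16·4: 43·28 = 1204 ≡ 7, then 7·16 = 112 ≡ 55, then 55·4 = 220 ≡ 49. So 2^30 ≡ 49 (mod 57).
f(5): Repeated squaring mod 57: 5^1 ≡ 5, 5^2 ≡ 5² = 25, 5^4 ≡ 25² = 625 ≡ 55, 5^8 ≡ 55² = 3025 ≡ 4, 5^16 ≡ 4² = 16. Since 30 = 16 + 8 + 4 + 2, 5^30 ≡ 16·4·55·25: 16·4 = 64 ≡ 7, then 7·55 = 385 ≡ 43, then 43·25 = 1075 ≡ 49. So 5^30 ≡ 49 (mod 57).
So f(2) = f(5) = 49 while 2 ≠ 5, therefore f is not injective.
Since f is not injective, we determine |image(f)|. Computing x^30 mod 57 for each x (by repeated squaring, reducing mod 57 at every step), the values f(0), f(1), …, f(56) are: 0, 1, 49, 30, 7, 49, 45, 1, 1, 45, 7, 1, 39, 7, 49, 45, 49, 49, 39, 19, 1, 30, 49, 7, 30, 7, 1, 39, 7, 7, 39, 1, 7, 30, 7, 49, 30, 1, 19, 39, 49, 49, 45, 49, 7, 39, 1, 7, 45, 1, 1, 45, 49, 7, 30, 49, 1.
The distinct values are {0, 1, 7, 19, 30, 39, 45, 49}; there are 8 of them.

8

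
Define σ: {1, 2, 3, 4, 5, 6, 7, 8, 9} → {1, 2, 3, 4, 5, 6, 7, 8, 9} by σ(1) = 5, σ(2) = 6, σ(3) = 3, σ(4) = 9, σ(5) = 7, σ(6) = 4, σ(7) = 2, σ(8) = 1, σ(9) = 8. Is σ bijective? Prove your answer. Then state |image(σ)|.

9

The values 5, 6, 3, 9, 7, 4, 2, 1, 8 are a permutation of {1, 2, 3, 4, 5, 6, 7, 8, 9}: each element appears exactly once.
So σ is injective and surjective, hence bijective.
The image of σ is {1, 2, 3, 4, 5, 6, 7, 8, 9}, which has 9 elements.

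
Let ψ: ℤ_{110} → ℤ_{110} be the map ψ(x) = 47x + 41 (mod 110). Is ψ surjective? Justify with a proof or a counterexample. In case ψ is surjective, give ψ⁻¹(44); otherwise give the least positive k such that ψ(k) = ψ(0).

Since gcd(47, 110) = 1, 47 is invertible modulo 110. Euclid's algorithm: 110 = 2·47 + 16, 47 = 2·16 + 15, 16 = 1·15 + 1; back-substituting gives 1 = 103·47 − 44·110, so 47⁻¹ ≡ 103 (mod 110).
Then y ↦ 103(y − 41) is a two-sided inverse to ψ, so every y ∈ ℤ_{110} has a preimage.
So ψ is surjective.
Since ψ is surjective, we compute ψ⁻¹(44): solve 47x + 41 ≡ 44 (mod 110), i.e. 47x ≡ 3 (mod 110).
Multiplying by 47⁻¹ = 103 gives x ≡ 103·3 = 309 = 2·110 + 89 ≡ 89 (mod 110).
Check: ψ(89) = 47·89 + 41 = 4224 = 38·110 + 44 ≡ 44 (mod 110).

89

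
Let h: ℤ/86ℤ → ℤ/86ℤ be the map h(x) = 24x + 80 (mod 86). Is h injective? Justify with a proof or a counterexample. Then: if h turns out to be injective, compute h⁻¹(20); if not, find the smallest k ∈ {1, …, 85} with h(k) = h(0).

Recall that injectivity means: for all x_1, x_2 in the domain, h(x_1) = h(x_2) implies x_1 = x_2.
We have gcd(24, 86) = 2 > 1. Taking x_1 = 0 and x_2 = 43: h(0) = 80 and h(43) = 24·43 + 80 = 1112 ≡ 80 (mod 86).
So h(0) = h(43) while 0 ≠ 43, so h is not injective.
Since h is not injective, we find the least positive k with h(k) = h(0): this means 24k ≡ 0 (mod 86), i.e. 86 ∣ 24k. Since gcd(24, 86) = 2, dividing through by 2 this holds exactly when 43 ∣ 12k, and as gcd(12, 43) = 1, exactly when 43 ∣ k.
The smallest positive such k is 43.

43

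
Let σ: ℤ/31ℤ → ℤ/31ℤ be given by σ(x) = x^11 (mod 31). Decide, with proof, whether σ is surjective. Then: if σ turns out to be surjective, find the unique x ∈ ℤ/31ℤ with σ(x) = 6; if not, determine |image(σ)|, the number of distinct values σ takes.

Since 31 is prime, the nonzero elements of ℤ/31ℤ form a cyclic group of order 30.
As gcd(11, 30) = 1, raising to the 11th power is a bijection on this group: if s^11 ≡ t^11 then (st^{−1})^11 = 1, and the only element of order dividing gcd(11, 30) = 1 is 1, so s = t.
With σ(0) = 0 this makes σ injective on all of ℤ/31ℤ, hence bijective (finite equal-size domain and codomain). In particular σ is surjective.
Since σ is surjective, we find the preimage of 6. The inverse of x ↦ x^11 on (ℤ/31ℤ)^× is x ↦ x^11, because 11·11 = 121 = 4·30 + 1 ≡ 1 (mod 30) and x^{30} = 1 for x ≠ 0 (Fermat). So σ⁻¹(6) = 6^11 mod 31.
Repeated squaring mod 31: 6^1 ≡ 6, 6^2 ≡ 6² = 36 ≡ 5, 6^4 ≡ 5² = 25, 6^8 ≡ 25² = 625 ≡ 5. Since 11 = 8 + 2 + 1, 6^11 ≡ 5·5·6: 5·5 = 25, then 25·6 = 150 ≡ 26. So 6^11 ≡ 26 (mod 31).
Hence σ⁻¹(6) = 26.

26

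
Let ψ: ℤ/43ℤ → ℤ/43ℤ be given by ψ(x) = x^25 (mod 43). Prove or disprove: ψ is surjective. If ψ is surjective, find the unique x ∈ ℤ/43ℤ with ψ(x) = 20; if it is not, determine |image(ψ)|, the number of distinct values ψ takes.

Since 43 is prime, the nonzero elements of ℤ/43ℤ form a cyclic group of order 42.
As gcd(25, 42) = 1, raising to the 25th power is a bijection on this group: if u^25 ≡ v^25 then (uv^{−1})^25 = 1, and the only element of order dividing gcd(25, 42) = 1 is 1, so u = v.
With ψ(0) = 0 this makes ψ injective on all of ℤ/43ℤ, hence bijective (finite equal-size domain and codomain). In particular ψ is surjective.
Since ψ is surjective, we find the preimage of 20. The inverse of x ↦ x^25 on (ℤ/43ℤ)^× is x ↦ x^37, because 25·37 = 925 = 22·42 + 1 ≡ 1 (mod 42) and x^{42} = 1 for x ≠ 0 (Fermat). So ψ⁻¹(20) = 20^37 mod 43.
Repeated squaring mod 43: 20^1 ≡ 20, 20^2 ≡ 20² = 400 ≡ 13, 20^4 ≡ 13² = 169 ≡ 40, 20^8 ≡ 40² = 1600 ≡ 9, 20^16 ≡ 9² = 81 ≡ 38, 20^32 ≡ 38² = 1444 ≡ 25. Since 37 = 32 + 4 + 1, 20^37 ≡ 25·40·20: 25·40 = 1000 ≡ 11, then 11·20 = 220 ≡ 5. So 20^37 ≡ 5 (mod 43).
Hence ψ⁻¹(20) = 5.

5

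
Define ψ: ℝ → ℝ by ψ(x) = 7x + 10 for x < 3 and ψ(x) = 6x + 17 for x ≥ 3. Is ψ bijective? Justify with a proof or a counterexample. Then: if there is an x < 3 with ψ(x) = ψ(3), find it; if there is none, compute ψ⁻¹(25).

Both pieces are strictly increasing (slopes 7 and 6), so each is injective on its own interval.
The left piece maps (−∞, 3) onto (−∞, 31); the right piece maps [3, ∞) onto [35, ∞).
The images leave a gap (31 has no preimage), so ψ is not surjective, hence not bijective.
Because the two images are disjoint, no x < 3 has ψ(x) = ψ(3), so we compute ψ⁻¹(25): 25 lies in (−∞, 31), so solve 7x + 10 = 25: x = (25 − 10)/7 = 15/7.

15/7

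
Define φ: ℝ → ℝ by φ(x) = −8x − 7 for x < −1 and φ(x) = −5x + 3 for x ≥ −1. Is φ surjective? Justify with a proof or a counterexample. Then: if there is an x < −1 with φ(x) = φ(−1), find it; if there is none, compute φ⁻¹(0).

Both pieces are strictly decreasing (slopes −8 and −5), so each is injective on its own interval.
The left piece maps (−∞, −1) onto (1, ∞); the right piece maps [−1, ∞) onto (−∞, 8].
The union (1, ∞) ∪ (−∞, 8] covers ℝ, so φ is surjective.
For the follow-up: the images overlap, so an x < −1 with φ(x) = φ(−1) exists. φ(−1) = 8; solving −8x − 7 = 8 for x < −1 gives x = (8 + 7)/(−8) = −15/8.

-15/8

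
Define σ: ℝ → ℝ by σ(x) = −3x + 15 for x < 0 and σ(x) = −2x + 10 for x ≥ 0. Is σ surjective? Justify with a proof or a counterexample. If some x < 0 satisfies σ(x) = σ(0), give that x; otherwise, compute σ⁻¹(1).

Both pieces are strictly decreasing (slopes −3 and −2), so each is injective on its own interval.
The left piece maps (−∞, 0) onto (15, ∞); the right piece maps [0, ∞) onto (−∞, 10].
The union (15, ∞) ∪ (−∞, 10] omits the interval between 15 and 10; in particular 15 has no preimage. So σ is not surjective.
Because the two images are disjoint, no x < 0 has σ(x) = σ(0), so we compute σ⁻¹(1): 1 lies in (−∞, 10], so solve −2x + 10 = 1: x = (1 − 10)/(−2) = 9/2.

9/2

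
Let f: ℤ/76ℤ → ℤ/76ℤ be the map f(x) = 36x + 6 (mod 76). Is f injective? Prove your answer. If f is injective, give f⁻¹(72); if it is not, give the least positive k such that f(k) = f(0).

We have gcd(36, 76) = 4 > 1. Taking a = 0 and b = 19: f(0) = 6 and f(19) = 36·19 + 6 = 690 ≡ 6 (mod 76).
So f(0) = f(19) while 0 ≠ 19, thus f is not injective.
Since f is not injective, we find the least positive k with f(k) = f(0): this means 36k ≡ 0 (mod 76), i.e. 76 ∣ 36k. Since gcd(36, 76) = 4, dividing through by 4 this holds exactly when 19 ∣ 9k, and as gcd(9, 19) = 1, exactly when 19 ∣ k.
The smallest positive such k is 19.

19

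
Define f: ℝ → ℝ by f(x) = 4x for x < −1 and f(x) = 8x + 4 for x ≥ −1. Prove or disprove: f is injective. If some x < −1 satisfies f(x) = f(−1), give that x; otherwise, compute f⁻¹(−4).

-1

Both pieces are strictly increasing (slopes 4 and 8), so each is injective on its own interval.
The left piece maps (−∞, −1) onto (−∞, −4); the right piece maps [−1, ∞) onto [−4, ∞).
These images are disjoint, so no value is attained by both pieces. Thus f is injective.
Because the two images are disjoint, no x < −1 has f(x) = f(−1), so we compute f⁻¹(−4): −4 lies in [−4, ∞), so solve 8x + 4 = −4: x = (−4 − 4)/8 = −1.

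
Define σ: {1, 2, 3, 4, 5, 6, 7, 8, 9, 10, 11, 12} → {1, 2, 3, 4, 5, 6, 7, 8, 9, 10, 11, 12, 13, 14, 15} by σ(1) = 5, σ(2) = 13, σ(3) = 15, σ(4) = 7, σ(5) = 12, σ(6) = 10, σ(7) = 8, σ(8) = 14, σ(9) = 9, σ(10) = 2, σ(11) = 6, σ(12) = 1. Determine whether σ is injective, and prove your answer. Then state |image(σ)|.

The values σ(1), …, σ(12) are 5, 13, 15, 7, 12, 10, 8, 14, 9, 2, 6, 1 — all distinct.
So σ(s) = σ(t) only when s = t, and σ is injective.
The image of σ is {1, 2, 5, 6, 7, 8, 9, 10, 12, 13, 14, 15}, which has 12 elements.

12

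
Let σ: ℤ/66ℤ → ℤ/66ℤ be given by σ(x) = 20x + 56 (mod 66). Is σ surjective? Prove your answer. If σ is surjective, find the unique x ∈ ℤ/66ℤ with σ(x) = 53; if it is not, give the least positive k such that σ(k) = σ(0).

33

Since gcd(20, 66) = 2, we have 20x ≡ 0 (mod 2) for all x, so σ(x) ≡ 0 (mod 2).
But 1 ≢ 0 (mod 2), so 1 ∈ ℤ/66ℤ has no preimage. Hence σ is not surjective.
Since σ is not surjective, we find the least positive k with σ(k) = σ(0): this means 20k ≡ 0 (mod 66), i.e. 66 ∣ 20k. Since gcd(20, 66) = 2, dividing through by 2 this holds exactly when 33 ∣ 10k, and as gcd(10, 33) = 1, exactly when 33 ∣ k.
The smallest positive such k is 33.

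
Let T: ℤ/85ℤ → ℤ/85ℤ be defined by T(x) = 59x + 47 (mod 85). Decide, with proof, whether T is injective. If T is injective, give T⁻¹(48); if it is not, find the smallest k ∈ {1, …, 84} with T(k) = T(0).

49

Suppose T(a) = T(b) in ℤ/85ℤ. Then 59a + 47 ≡ 59b + 47 (mod 85), therefore 59(a − b) ≡ 0 (mod 85).
Since gcd(59, 85) = 1, 59 is invertible modulo 85, thus a − b ≡ 0 (mod 85), i.e. a = b.
Therefore T is injective.
We now compute 59⁻¹ mod 85 explicitly. Euclid's algorithm: 85 = 1·59 + 26, 59 = 2·26 + 7, 26 = 3·7 + 5, 7 = 1·5 + 2, 5 = 2·2 + 1; back-substituting gives 1 = 49·59 − 34·85, so 59⁻¹ ≡ 49 (mod 85).
Since T is injective, we find T⁻¹(48): we need 59x ≡ 48 − 47 ≡ 1 (mod 85). Using 59⁻¹ = 49: x ≡ 49·1 = 49, so x = 49.
Check: T(49) = 59·49 + 47 = 2938 = 34·85 + 48 ≡ 48 (mod 85).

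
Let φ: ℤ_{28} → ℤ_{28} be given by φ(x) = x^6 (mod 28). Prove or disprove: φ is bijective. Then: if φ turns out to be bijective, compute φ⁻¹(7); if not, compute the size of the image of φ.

4

φ(1) = 1^6 = 1.
φ(3): Repeated squaring mod 28: 3^1 ≡ 3, 3^2 ≡ 3² = 9, 3^4 ≡ 9² = 81 ≡ 25. Since 6 = 4 + 2, 3^6 ≡ 25·9: 25·9 = 225 ≡ 1. So 3^6 ≡ 1 (mod 28).
So φ(1) = φ(3) = 1 while 1 ≠ 3, hence φ is not injective, hence not bijective.
Since φ is not bijective, we determine |image(φ)|. Computing x^6 mod 28 for each x (by repeated squaring, reducing mod 28 at every step), the values φ(0), φ(1), …, φ(27) are: 0, 1, 8, 1, 8, 1, 8, 21, 8, 1, 8, 1, 8, 1, 0, 1, 8, 1, 8, 1, 8, 21, 8, 1, 8, 1, 8, 1.
The distinct values are {0, 1, 8, 21}; there are 4 of them.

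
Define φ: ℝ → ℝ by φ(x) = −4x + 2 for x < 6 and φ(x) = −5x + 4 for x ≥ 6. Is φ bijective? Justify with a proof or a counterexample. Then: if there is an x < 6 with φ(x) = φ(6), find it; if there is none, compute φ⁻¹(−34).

Both pieces are strictly decreasing (slopes −4 and −5), so each is injective on its own interval.
The left piece maps (−∞, 6) onto (−22, ∞); the right piece maps [6, ∞) onto (−∞, −26].
The images leave a gap (−22 has no preimage), so φ is not surjective, hence not bijective.
Because the two images are disjoint, no x < 6 has φ(x) = φ(6), so we compute φ⁻¹(−34): −34 lies in (−∞, −26], so solve −5x + 4 = −34: x = (−34 − 4)/(−5) = 38/5.

38/5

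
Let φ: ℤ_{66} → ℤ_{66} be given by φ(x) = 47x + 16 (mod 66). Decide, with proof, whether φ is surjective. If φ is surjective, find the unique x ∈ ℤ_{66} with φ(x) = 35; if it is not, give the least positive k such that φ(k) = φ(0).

Recall that φ is surjective if every y in the codomain equals φ(x) for some x in the domain.
Since gcd(47, 66) = 1, 47 is invertible modulo 66. Euclid's algorithm: 66 = 1·47 + 19, 47 = 2·19 + 9, 19 = 2·9 + 1; back-substituting gives 1 = 59·47 − 42·66, so 47⁻¹ ≡ 59 (mod 66).
For any y ∈ ℤ_{66}, x = 59(y − 16) mod 66 satisfies φ(x) = 47·59(y − 16) + 16 ≡ y (since 47·59 ≡ 1 mod 66). So every y has a preimage.
Thus φ is surjective.
Since φ is surjective, we find φ⁻¹(35): we need 47x ≡ 35 − 16 ≡ 19 (mod 66). Using 47⁻¹ = 59: x ≡ 59·19 = 1121 = 16·66 + 65, so x = 65.
Check: φ(65) = 47·65 + 16 = 3071 = 46·66 + 35 ≡ 35 (mod 66).

65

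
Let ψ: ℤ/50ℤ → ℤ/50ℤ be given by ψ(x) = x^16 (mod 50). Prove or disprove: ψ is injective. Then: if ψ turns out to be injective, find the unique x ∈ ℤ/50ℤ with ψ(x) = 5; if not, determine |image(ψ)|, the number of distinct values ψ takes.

12

ψ(1) = 1^16 = 1.
ψ(7): Repeated squaring mod 50: 7^1 ≡ 7, 7^2 ≡ 7² = 49, 7^4 ≡ 49² = 2401 ≡ 1, 7^8 ≡ 1² = 1, 7^16 ≡ 1² = 1. So 7^16 ≡ 1 (mod 50).
So ψ(1) = ψ(7) = 1 while 1 ≠ 7, thus ψ is not injective.
Since ψ is not injective, we determine |image(ψ)|. Computing x^16 mod 50 for each x (by repeated squaring, reducing mod 50 at every step), the values ψ(0), ψ(1), …, ψ(49) are: 0, 1, 36, 21, 46, 25, 6, 1, 6, 41, 0, 11, 16, 41, 36, 25, 16, 31, 26, 31, 0, 21, 46, 11, 26, 25, 26, 11, 46, 21, 0, 31, 26, 31, 16, 25, 36, 41, 16, 11, 0, 41, 6, 1, 6, 25, 46, 21, 36, 1.
The distinct values are {0, 1, 6, 11, 16, 21, 25, 26, 31, 36, 41, 46}; there are 12 of them.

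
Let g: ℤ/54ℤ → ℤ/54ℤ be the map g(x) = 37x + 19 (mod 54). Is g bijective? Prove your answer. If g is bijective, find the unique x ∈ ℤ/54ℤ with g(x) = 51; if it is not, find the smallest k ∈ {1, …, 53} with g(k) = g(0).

14

Suppose g(a) = g(b) in ℤ/54ℤ. Then 37a + 19 ≡ 37b + 19 (mod 54), hence 37(a − b) ≡ 0 (mod 54).
Since gcd(37, 54) = 1, 37 is invertible modulo 54, hence a − b ≡ 0 (mod 54), i.e. a = b.
We now compute 37⁻¹ mod 54 explicitly. Euclid's algorithm: 54 = 1·37 + 17, 37 = 2·17 + 3, 17 = 5·3 + 2, 3 = 1·2 + 1; back-substituting gives 1 = 19·37 − 13·54, so 37⁻¹ ≡ 19 (mod 54).
For any y ∈ ℤ/54ℤ, x = 19(y − 19) mod 54 satisfies g(x) = 37·19(y − 19) + 19 ≡ y (since 37·19 ≡ 1 mod 54). So every y has a preimage.
Thus g is bijective.
Since g is bijective, we compute g⁻¹(51): solve 37x + 19 ≡ 51 (mod 54), i.e. 37x ≡ 32 (mod 54).
Multiplying by 37⁻¹ = 19 gives x ≡ 19·32 = 608 = 11·54 + 14 ≡ 14 (mod 54).
Check: g(14) = 37·14 + 19 = 537 = 9·54 + 51 ≡ 51 (mod 54).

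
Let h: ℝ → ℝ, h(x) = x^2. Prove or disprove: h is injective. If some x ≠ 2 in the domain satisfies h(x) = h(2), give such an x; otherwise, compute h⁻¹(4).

-2

h(2) = 4 = (−2)^2 = h(−2) (since 2 is even), with 2 ≠ −2. So h is not injective.
For the follow-up, such an x exists: taking x = −2 ∈ ℝ gives h(−2) = 4 = h(2) with −2 ≠ 2.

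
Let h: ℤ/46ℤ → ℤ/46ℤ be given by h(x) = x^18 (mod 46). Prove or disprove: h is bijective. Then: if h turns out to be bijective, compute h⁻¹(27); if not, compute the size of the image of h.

h(22): Repeated squaring mod 46: 22^1 ≡ 22, 22^2 ≡ 22² = 484 ≡ 24, 22^4 ≡ 24² = 576 ≡ 24, 22^8 ≡ 24² = 576 ≡ 24, 22^16 ≡ 24² = 576 ≡ 24. Since 18 = 16 + 2, 22^18 ≡ 24·24: 24·24 = 576 ≡ 24. So 22^18 ≡ 24 (mod 46).
h(24): Repeated squaring mod 46: 24^1 ≡ 24, 24^2 ≡ 24² = 576 ≡ 24, 24^4 ≡ 24² = 576 ≡ 24, 24^8 ≡ 24² = 576 ≡ 24, 24^16 ≡ 24² = 576 ≡ 24. Since 18 = 16 + 2, 24^18 ≡ 24·24: 24·24 = 576 ≡ 24. So 24^18 ≡ 24 (mod 46).
So h(22) = h(24) = 24 while 22 ≠ 24, therefore h is not injective, hence not bijective.
Since h is not bijective, we determine |image(h)|. Computing x^18 mod 46 for each x (by repeated squaring, reducing mod 46 at every step), the values h(0), h(1), …, h(45) are: 0, 1, 36, 25, 8, 29, 26, 41, 12, 27, 32, 39, 16, 9, 4, 35, 18, 3, 6, 31, 2, 13, 24, 23, 24, 13, 2, 31, 6, 3, 18, 35, 4, 9, 16, 39, 32, 27, 12, 41, 26, 29, 8, 25, 36, 1.
The distinct values are {0, 1, 2, 3, 4, 6, 8, 9, 12, 13, 16, 18, 23, 24, 25, 26, 27, 29, 31, 32, 35, 36, 39, 41}; there are 24 of them.

24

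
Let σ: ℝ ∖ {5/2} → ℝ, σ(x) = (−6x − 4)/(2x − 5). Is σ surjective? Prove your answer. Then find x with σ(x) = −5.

If σ(x) = −3, cross-multiplying gives 2(−6x − 4) = −6(2x − 5), which simplifies to −8 = 30 — false.  So −3 has no preimage and σ is not surjective.
Solving σ(x) = −5: cross-multiplying gives −6x − 4 = −5(2x − 5), which rearranges to 4x = 29, so x = 29/4.

29/4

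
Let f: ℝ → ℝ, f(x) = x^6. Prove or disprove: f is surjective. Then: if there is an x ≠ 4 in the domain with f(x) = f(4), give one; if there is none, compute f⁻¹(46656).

-4

Since 6 is even, x^6 ≥ 0 for all x ∈ ℝ, so −1 ∈ ℝ has no preimage. Hence f is not surjective.
For the follow-up, such an x exists: taking x = −4 ∈ ℝ gives f(−4) = 4096 = f(4) with −4 ≠ 4.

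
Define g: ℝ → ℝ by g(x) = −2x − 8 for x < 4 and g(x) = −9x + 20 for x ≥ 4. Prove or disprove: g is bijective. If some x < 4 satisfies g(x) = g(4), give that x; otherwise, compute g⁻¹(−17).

37/9

Both pieces are strictly decreasing (slopes −2 and −9), so each is injective on its own interval.
The left piece maps (−∞, 4) onto (−16, ∞); the right piece maps [4, ∞) onto (−∞, −16].
Since −16 = −16, the images partition ℝ: g is injective and surjective, hence bijective.
Because the two images are disjoint, no x < 4 has g(x) = g(4), so we compute g⁻¹(−17): −17 lies in (−∞, −16], so solve −9x + 20 = −17: x = (−17 − 20)/(−9) = 37/9.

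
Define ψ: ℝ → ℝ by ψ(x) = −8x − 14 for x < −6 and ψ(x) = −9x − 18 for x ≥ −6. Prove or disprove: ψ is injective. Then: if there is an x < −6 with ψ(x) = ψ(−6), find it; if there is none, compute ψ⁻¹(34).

Both pieces are strictly decreasing (slopes −8 and −9), so each is injective on its own interval.
The left piece maps (−∞, −6) onto (34, ∞); the right piece maps [−6, ∞) onto (−∞, 36].
These images overlap. In particular ψ(−6) = 36 (right piece), and solving −8x − 14 = 36 on the left piece gives x = −25/4 < −6.
So ψ(−25/4) = ψ(−6) with −25/4 ≠ −6, and ψ is not injective. This x = −25/4 is the requested value below −6.

-25/4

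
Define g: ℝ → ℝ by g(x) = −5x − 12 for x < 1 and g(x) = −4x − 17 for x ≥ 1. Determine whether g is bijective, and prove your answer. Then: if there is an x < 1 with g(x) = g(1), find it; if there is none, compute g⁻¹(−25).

Both pieces are strictly decreasing (slopes −5 and −4), so each is injective on its own interval.
The left piece maps (−∞, 1) onto (−17, ∞); the right piece maps [1, ∞) onto (−∞, −21].
The images leave a gap (−17 has no preimage), so g is not surjective, hence not bijective.
Because the two images are disjoint, no x < 1 has g(x) = g(1), so we compute g⁻¹(−25): −25 lies in (−∞, −21], so solve −4x − 17 = −25: x = (−25 + 17)/(−4) = 2.

2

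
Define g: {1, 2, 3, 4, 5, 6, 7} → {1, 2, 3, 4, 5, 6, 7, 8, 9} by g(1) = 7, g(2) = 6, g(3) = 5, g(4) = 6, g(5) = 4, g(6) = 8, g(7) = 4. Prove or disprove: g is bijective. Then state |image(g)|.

g(2) = 6 = g(4) with 2 ≠ 4, so g is not injective, hence not bijective.
The image of g is {4, 5, 6, 7, 8}, which has 5 elements.

5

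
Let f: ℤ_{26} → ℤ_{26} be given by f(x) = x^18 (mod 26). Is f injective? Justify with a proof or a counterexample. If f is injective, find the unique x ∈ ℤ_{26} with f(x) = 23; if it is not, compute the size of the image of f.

f(1) = 1^18 = 1.
f(3): Repeated squaring mod 26: 3^1 ≡ 3, 3^2 ≡ 3² = 9, 3^4 ≡ 9² = 81 ≡ 3, 3^8 ≡ 3² = 9, 3^16 ≡ 9² = 81 ≡ 3. Since 18 = 16 + 2, 3^18 ≡ 3·9: 3·9 = 27 ≡ 1. So 3^18 ≡ 1 (mod 26).
So f(1) = f(3) = 1 while 1 ≠ 3, so f is not injective.
Since f is not injective, we determine |image(f)|. Computing x^18 mod 26 for each x (by repeated squaring, reducing mod 26 at every step), the values f(0), f(1), …, f(25) are: 0, 1, 12, 1, 14, 25, 12, 25, 12, 1, 14, 25, 14, 13, 14, 25, 14, 1, 12, 25, 12, 25, 14, 1, 12, 1.
The distinct values are {0, 1, 12, 13, 14, 25}; there are 6 of them.

6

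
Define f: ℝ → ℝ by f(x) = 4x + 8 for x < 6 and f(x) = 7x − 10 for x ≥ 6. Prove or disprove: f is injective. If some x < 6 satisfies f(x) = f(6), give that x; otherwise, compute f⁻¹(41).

51/7

Both pieces are strictly increasing (slopes 4 and 7), so each is injective on its own interval.
The left piece maps (−∞, 6) onto (−∞, 32); the right piece maps [6, ∞) onto [32, ∞).
These images are disjoint, so no value is attained by both pieces. So f is injective.
Because the two images are disjoint, no x < 6 has f(x) = f(6), so we compute f⁻¹(41): 41 lies in [32, ∞), so solve 7x − 10 = 41: x = (41 + 10)/7 = 51/7.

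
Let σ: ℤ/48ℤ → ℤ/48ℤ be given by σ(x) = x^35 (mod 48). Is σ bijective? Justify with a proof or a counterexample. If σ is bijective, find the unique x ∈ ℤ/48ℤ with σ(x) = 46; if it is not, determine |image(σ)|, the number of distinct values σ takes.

σ(0) = 0^35 = 0.
σ(6): Repeated squaring mod 48: 6^1 ≡ 6, 6^2 ≡ 6² = 36, 6^4 ≡ 36² = 1296 ≡ 0, 6^8 ≡ 0² = 0, 6^16 ≡ 0² = 0, 6^32 ≡ 0² = 0. Since 35 = 32 + 2 + 1, 6^35 ≡ 0·36·6: 0·36 = 0, then 0·6 = 0. So 6^35 ≡ 0 (mod 48).
So σ(0) = σ(6) = 0 while 0 ≠ 6, so σ is not injective, hence not bijective.
Since σ is not bijective, we determine |image(σ)|. Computing x^35 mod 48 for each x (by repeated squaring, reducing mod 48 at every step), the values σ(0), σ(1), …, σ(47) are: 0, 1, 32, 27, 16, 29, 0, 7, 32, 9, 16, 35, 0, 37, 32, 15, 16, 17, 0, 43, 32, 45, 16, 23, 0, 25, 32, 3, 16, 5, 0, 31, 32, 33, 16, 11, 0, 13, 32, 39, 16, 41, 0, 19, 32, 21, 16, 47.
The distinct values are {0, 1, 3, 5, 7, 9, 11, 13, 15, 16, 17, 19, 21, 23, 25, 27, 29, 31, 32, 33, 35, 37, 39, 41, 43, 45, 47}; there are 27 of them.

27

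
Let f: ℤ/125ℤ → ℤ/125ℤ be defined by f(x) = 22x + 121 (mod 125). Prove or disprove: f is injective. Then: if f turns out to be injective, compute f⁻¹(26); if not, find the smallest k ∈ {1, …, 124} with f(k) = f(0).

Recall: f is injective when f(x_1) = f(x_2) forces x_1 = x_2.
Suppose f(x_1) = f(x_2) in ℤ/125ℤ. Then 22x_1 + 121 ≡ 22x_2 + 121 (mod 125), therefore 22(x_1 − x_2) ≡ 0 (mod 125).
Since gcd(22, 125) = 1, 22 is invertible modulo 125, therefore x_1 − x_2 ≡ 0 (mod 125), i.e. x_1 = x_2.
Hence f is injective.
We now compute 22⁻¹ mod 125 explicitly. Euclid's algorithm: 125 = 5·22 + 15, 22 = 1·15 + 7, 15 = 2·7 + 1; back-substituting gives 1 = 108·22 − 19·125, so 22⁻¹ ≡ 108 (mod 125).
Since f is injective, we find f⁻¹(26): we need 22x ≡ 26 − 121 ≡ 30 (mod 125). Using 22⁻¹ = 108: x ≡ 108·30 = 3240 = 25·125 + 115, so x = 115.
Check: f(115) = 22·115 + 121 = 2651 = 21·125 + 26 ≡ 26 (mod 125).

115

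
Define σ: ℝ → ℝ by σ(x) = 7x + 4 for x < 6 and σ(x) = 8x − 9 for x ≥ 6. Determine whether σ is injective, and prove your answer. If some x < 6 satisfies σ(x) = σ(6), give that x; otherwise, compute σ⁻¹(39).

Both pieces are strictly increasing (slopes 7 and 8), so each is injective on its own interval.
The left piece maps (−∞, 6) onto (−∞, 46); the right piece maps [6, ∞) onto [39, ∞).
These images overlap. In particular σ(6) = 39 (right piece), and solving 7x + 4 = 39 on the left piece gives x = 5 < 6.
So σ(5) = σ(6) with 5 ≠ 6, and σ is not injective. This x = 5 is the requested value below 6.

5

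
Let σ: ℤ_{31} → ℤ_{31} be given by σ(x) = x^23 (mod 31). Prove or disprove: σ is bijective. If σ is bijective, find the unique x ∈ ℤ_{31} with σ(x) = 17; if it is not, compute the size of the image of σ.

Since 31 is prime, the nonzero elements of ℤ_{31} form a cyclic group of order 30.
As gcd(23, 30) = 1, raising to the 23rd power is a bijection on this group: if a^23 ≡ b^23 then (ab^{−1})^23 = 1, and the only element of order dividing gcd(23, 30) = 1 is 1, so a = b.
With σ(0) = 0 this makes σ injective on all of ℤ_{31}, hence bijective (finite equal-size domain and codomain). In particular σ is bijective.
Since σ is bijective, we find the preimage of 17. The inverse of x ↦ x^23 on (ℤ_{31})^× is x ↦ x^17, because 23·17 = 391 = 13·30 + 1 ≡ 1 (mod 30) and x^{30} = 1 for x ≠ 0 (Fermat). So σ⁻¹(17) = 17^17 mod 31.
Repeated squaring mod 31: 17^1 ≡ 17, 17^2 ≡ 17² = 289 ≡ 10, 17^4 ≡ 10² = 100 ≡ 7, 17^8 ≡ 7² = 49 ≡ 18, 17^16 ≡ 18² = 324 ≡ 14. Since 17 = 16 + 1, 17^17 ≡ 14·17: 14·17 = 238 ≡ 21. So 17^17 ≡ 21 (mod 31).
Hence σ⁻¹(17) = 21.

21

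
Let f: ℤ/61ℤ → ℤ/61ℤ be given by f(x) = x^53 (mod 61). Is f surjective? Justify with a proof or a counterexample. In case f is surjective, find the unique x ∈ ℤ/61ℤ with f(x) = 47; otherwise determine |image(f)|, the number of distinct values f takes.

13

Since 61 is prime, the nonzero elements of ℤ/61ℤ form a cyclic group of order 60.
As gcd(53, 60) = 1, raising to the 53rd power is a bijection on this group: if s^53 ≡ t^53 then (st^{−1})^53 = 1, and the only element of order dividing gcd(53, 60) = 1 is 1, so s = t.
With f(0) = 0 this makes f injective on all of ℤ/61ℤ, hence bijective (finite equal-size domain and codomain). In particular f is surjective.
Since f is surjective, we find the preimage of 47. The inverse of x ↦ x^53 on (ℤ/61ℤ)^× is x ↦ x^17, because 53·17 = 901 = 15·60 + 1 ≡ 1 (mod 60) and x^{60} = 1 for x ≠ 0 (Fermat). So f⁻¹(47) = 47^17 mod 61.
Repeated squaring mod 61: 47^1 ≡ 47, 47^2 ≡ 47² = 2209 ≡ 13, 47^4 ≡ 13² = 169 ≡ 47, 47^8 ≡ 47² = 2209 ≡ 13, 47^16 ≡ 13² = 169 ≡ 47. Since 17 = 16 + 1, 47^17 ≡ 47·47: 47·47 = 2209 ≡ 13. So 47^17 ≡ 13 (mod 61).
Hence f⁻¹(47) = 13.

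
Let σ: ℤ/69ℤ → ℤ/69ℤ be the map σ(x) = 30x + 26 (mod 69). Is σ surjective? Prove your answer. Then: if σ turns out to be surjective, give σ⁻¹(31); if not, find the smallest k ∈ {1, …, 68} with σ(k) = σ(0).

23

By definition, surjectivity means every element of the codomain has a preimage under σ.
Since gcd(30, 69) = 3, we have 30x ≡ 0 (mod 3) for all x, so σ(x) ≡ 2 (mod 3).
But 0 ≢ 2 (mod 3), so 0 ∈ ℤ/69ℤ has no preimage. So σ is not surjective.
Since σ is not surjective, we find the least positive k with σ(k) = σ(0): this means 30k ≡ 0 (mod 69), i.e. 69 ∣ 30k. Since gcd(30, 69) = 3, dividing through by 3 this holds exactly when 23 ∣ 10k, and as gcd(10, 23) = 1, exactly when 23 ∣ k.
The smallest positive such k is 23.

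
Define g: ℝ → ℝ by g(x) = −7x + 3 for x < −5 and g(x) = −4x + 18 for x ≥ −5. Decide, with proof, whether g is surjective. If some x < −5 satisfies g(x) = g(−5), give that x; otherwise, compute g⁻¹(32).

-7/2

Both pieces are strictly decreasing (slopes −7 and −4), so each is injective on its own interval.
The left piece maps (−∞, −5) onto (38, ∞); the right piece maps [−5, ∞) onto (−∞, 38].
These images together cover ℝ, so g is surjective.
Because the two images are disjoint, no x < −5 has g(x) = g(−5), so we compute g⁻¹(32): 32 lies in (−∞, 38], so solve −4x + 18 = 32: x = (32 − 18)/(−4) = −7/2.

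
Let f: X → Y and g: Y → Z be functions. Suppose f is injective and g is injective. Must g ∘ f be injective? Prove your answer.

Suppose (g ∘ f)(a) = (g ∘ f)(b), i.e. g(f(a)) = g(f(b)).
Since g is injective, f(a) = f(b). Since f is injective, a = b. Hence g ∘ f is injective.

injective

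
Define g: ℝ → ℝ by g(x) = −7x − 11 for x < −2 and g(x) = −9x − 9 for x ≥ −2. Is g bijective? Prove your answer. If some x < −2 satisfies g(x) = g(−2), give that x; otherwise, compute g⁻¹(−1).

Both pieces are strictly decreasing (slopes −7 and −9), so each is injective on its own interval.
The left piece maps (−∞, −2) onto (3, ∞); the right piece maps [−2, ∞) onto (−∞, 9].
These images overlap. In particular g(−2) = 9 (right piece), and solving −7x − 11 = 9 on the left piece gives x = −20/7 < −2.
So g(−20/7) = g(−2) with −20/7 ≠ −2, and g is not injective, hence not bijective. This x = −20/7 is the requested value below −2.

-20/7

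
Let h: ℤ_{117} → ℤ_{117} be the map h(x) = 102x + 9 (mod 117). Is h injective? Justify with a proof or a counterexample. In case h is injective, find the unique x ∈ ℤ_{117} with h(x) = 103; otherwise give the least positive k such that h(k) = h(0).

We have gcd(102, 117) = 3 > 1. Taking a = 0 and b = 39: h(0) = 9 and h(39) = 102·39 + 9 = 3987 ≡ 9 (mod 117).
So h(0) = h(39) while 0 ≠ 39, hence h is not injective.
Since h is not injective, we find the least positive k with h(k) = h(0): this means 102k ≡ 0 (mod 117), i.e. 117 ∣ 102k. Since gcd(102, 117) = 3, dividing through by 3 this holds exactly when 39 ∣ 34k, and as gcd(34, 39) = 1, exactly when 39 ∣ k.
The smallest positive such k is 39.

39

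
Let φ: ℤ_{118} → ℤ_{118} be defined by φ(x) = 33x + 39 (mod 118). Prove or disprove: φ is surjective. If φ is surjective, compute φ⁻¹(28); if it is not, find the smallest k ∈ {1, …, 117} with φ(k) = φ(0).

39

Since gcd(33, 118) = 1, 33 is invertible modulo 118. Euclid's algorithm: 118 = 3·33 + 19, 33 = 1·19 + 14, 19 = 1·14 + 5, 14 = 2·5 + 4, 5 = 1·4 + 1; back-substituting gives 1 = 93·33 − 26·118, so 33⁻¹ ≡ 93 (mod 118).
For any y ∈ ℤ_{118}, x = 93(y − 39) mod 118 satisfies φ(x) = 33·93(y − 39) + 39 ≡ y (since 33·93 ≡ 1 mod 118). So every y has a preimage.
Hence φ is surjective.
Since φ is surjective, we find φ⁻¹(28): we need 33x ≡ 28 − 39 ≡ 107 (mod 118). Using 33⁻¹ = 93: x ≡ 93·107 = 9951 = 84·118 + 39, so x = 39.
Check: φ(39) = 33·39 + 39 = 1326 = 11·118 + 28 ≡ 28 (mod 118).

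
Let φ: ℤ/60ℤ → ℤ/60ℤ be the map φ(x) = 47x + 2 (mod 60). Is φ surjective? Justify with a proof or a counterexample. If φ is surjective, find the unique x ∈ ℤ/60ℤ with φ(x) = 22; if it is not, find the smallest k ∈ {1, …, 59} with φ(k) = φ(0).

By definition, surjectivity means every element of the codomain has a preimage under φ.
Since gcd(47, 60) = 1, 47 is invertible modulo 60. Euclid's algorithm: 60 = 1·47 + 13, 47 = 3·13 + 8, 13 = 1·8 + 5, 8 = 1·5 + 3, 5 = 1·3 + 2, 3 = 1·2 + 1; back-substituting gives 1 = 23·47 − 18·60, so 47⁻¹ ≡ 23 (mod 60).
Then y ↦ 23(y − 2) is a two-sided inverse to φ, so every y ∈ ℤ/60ℤ has a preimage.
Therefore φ is surjective.
Since φ is surjective, we find φ⁻¹(22): we need 47x ≡ 22 − 2 ≡ 20 (mod 60). Using 47⁻¹ = 23: x ≡ 23·20 = 460 = 7·60 + 40, so x = 40.
Check: φ(40) = 47·40 + 2 = 1882 = 31·60 + 22 ≡ 22 (mod 60).

40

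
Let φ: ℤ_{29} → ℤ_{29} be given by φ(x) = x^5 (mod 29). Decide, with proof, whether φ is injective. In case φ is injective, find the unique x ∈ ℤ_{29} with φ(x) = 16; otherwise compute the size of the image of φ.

7

Since 29 is prime, the nonzero elements of ℤ_{29} form a cyclic group of order 28.
As gcd(5, 28) = 1, raising to the 5th power is a bijection on this group: if x_1^5 ≡ x_2^5 then (x_1x_2^{−1})^5 = 1, and the only element of order dividing gcd(5, 28) = 1 is 1, so x_1 = x_2.
With φ(0) = 0 this makes φ injective on all of ℤ_{29}, hence bijective (finite equal-size domain and codomain). In particular φ is injective.
Since φ is injective, we find the preimage of 16. The inverse of x ↦ x^5 on (ℤ_{29})^× is x ↦ x^17, because 5·17 = 85 = 3·28 + 1 ≡ 1 (mod 28) and x^{28} = 1 for x ≠ 0 (Fermat). So φ⁻¹(16) = 16^17 mod 29.
Repeated squaring mod 29: 16^1 ≡ 16, 16^2 ≡ 16² = 256 ≡ 24, 16^4 ≡ 24² = 576 ≡ 25, 16^8 ≡ 25² = 625 ≡ 16, 16^16 ≡ 16² = 256 ≡ 24. Since 17 = 16 + 1, 16^17 ≡ 24·16: 24·16 = 384 ≡ 7. So 16^17 ≡ 7 (mod 29).
Hence φ⁻¹(16) = 7.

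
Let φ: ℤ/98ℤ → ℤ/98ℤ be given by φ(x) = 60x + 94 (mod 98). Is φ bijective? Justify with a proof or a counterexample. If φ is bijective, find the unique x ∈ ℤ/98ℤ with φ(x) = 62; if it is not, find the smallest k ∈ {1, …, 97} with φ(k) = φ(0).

We have gcd(60, 98) = 2 > 1. Taking s = 0 and t = 49: φ(0) = 94 and φ(49) = 60·49 + 94 = 3034 ≡ 94 (mod 98).
So φ(0) = φ(49) while 0 ≠ 49, hence φ is not injective, hence not bijective.
Since φ is not bijective, we find the least positive k with φ(k) = φ(0): this means 60k ≡ 0 (mod 98), i.e. 98 ∣ 60k. Since gcd(60, 98) = 2, dividing through by 2 this holds exactly when 49 ∣ 30k, and as gcd(30, 49) = 1, exactly when 49 ∣ k.
The smallest positive such k is 49.

49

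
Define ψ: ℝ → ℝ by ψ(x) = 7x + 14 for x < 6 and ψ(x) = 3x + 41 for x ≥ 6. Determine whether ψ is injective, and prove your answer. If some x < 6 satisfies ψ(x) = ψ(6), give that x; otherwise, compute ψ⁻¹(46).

32/7

Both pieces are strictly increasing (slopes 7 and 3), so each is injective on its own interval.
The left piece maps (−∞, 6) onto (−∞, 56); the right piece maps [6, ∞) onto [59, ∞).
These images are disjoint, so no value is attained by both pieces. Therefore ψ is injective.
Because the two images are disjoint, no x < 6 has ψ(x) = ψ(6), so we compute ψ⁻¹(46): 46 lies in (−∞, 56), so solve 7x + 14 = 46: x = (46 − 14)/7 = 32/7.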